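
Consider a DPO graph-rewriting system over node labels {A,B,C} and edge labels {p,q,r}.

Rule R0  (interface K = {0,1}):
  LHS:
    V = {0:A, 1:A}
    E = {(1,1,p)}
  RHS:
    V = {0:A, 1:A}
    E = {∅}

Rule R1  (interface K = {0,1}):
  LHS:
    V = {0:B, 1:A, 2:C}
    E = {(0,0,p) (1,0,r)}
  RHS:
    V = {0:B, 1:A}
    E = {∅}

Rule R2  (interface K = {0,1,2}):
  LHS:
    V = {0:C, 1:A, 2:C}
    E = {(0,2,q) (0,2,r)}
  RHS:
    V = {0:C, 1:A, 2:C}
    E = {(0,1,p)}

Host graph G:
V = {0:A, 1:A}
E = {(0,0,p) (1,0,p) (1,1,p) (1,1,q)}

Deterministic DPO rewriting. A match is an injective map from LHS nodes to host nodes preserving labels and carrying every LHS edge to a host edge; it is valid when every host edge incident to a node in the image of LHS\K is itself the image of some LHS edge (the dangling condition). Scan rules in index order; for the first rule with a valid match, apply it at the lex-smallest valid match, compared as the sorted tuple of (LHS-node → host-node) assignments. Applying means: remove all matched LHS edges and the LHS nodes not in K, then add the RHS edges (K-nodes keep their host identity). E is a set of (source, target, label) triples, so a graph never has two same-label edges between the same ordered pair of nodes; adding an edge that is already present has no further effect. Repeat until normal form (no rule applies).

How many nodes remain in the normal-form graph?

[0] host  ⇒  2 nodes, 4 edges  {0-p->0 1-p->0 1-p->1 1-q->1}
[1] R0 @ {0↦0, 1↦1}  ⇒  2 nodes, 3 edges  {0-p->0 1-p->0 1-q->1}
[2] R0 @ {0↦1, 1↦0}  ⇒  2 nodes, 2 edges  {1-p->0 1-q->1}
halt: no rule applies after step 2
NF nodes: {0:A, 1:A}

Answer: 2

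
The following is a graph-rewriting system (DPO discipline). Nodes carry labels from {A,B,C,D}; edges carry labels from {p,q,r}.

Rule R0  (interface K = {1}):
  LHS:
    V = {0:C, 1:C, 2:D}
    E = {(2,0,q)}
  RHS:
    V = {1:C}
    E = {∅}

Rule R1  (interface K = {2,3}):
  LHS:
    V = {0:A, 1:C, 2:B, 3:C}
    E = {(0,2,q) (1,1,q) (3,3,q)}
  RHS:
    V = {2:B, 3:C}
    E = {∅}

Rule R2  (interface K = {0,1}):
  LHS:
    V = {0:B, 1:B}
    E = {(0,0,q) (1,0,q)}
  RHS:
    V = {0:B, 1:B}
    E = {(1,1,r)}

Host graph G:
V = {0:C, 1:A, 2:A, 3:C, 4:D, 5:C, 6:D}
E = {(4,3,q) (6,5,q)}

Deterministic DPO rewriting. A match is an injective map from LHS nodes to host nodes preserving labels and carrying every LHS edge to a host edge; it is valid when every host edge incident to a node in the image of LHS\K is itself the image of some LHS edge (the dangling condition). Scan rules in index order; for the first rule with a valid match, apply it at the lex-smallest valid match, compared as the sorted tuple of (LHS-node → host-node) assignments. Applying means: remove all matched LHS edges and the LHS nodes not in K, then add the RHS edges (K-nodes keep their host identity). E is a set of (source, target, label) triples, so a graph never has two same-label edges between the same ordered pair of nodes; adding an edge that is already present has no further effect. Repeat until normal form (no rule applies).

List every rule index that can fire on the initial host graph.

Answer: [R0]

Derivation:
R0: 4 valid matches — {0↦3, 1↦0, 2↦4}, {0↦3, 1↦5, 2↦4}, {0↦5, 1↦0, 2↦6} (+1 more)
R1: no valid match — LHS pattern not found
R2: no valid match — LHS pattern not found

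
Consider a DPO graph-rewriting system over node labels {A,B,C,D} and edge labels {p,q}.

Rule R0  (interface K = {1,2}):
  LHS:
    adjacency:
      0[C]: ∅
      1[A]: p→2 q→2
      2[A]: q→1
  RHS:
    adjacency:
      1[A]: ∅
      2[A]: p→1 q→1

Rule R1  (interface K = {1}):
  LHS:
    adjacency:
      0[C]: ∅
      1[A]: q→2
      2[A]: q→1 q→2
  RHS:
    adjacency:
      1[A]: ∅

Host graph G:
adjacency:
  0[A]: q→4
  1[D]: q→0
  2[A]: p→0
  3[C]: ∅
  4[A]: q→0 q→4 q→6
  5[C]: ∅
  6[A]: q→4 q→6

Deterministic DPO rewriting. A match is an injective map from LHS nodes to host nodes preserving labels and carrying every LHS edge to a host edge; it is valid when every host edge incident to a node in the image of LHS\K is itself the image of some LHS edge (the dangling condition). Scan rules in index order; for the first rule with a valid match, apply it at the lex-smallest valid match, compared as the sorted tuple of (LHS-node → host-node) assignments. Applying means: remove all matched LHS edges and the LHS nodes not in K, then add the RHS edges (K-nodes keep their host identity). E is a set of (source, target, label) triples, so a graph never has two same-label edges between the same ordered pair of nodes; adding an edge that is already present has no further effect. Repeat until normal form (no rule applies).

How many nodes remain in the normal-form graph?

initial: |V|=7 |E|=8  E = 0-q->4 1-q->0 2-p->0 4-q->0 4-q->4 4-q->6 6-q->4 6-q->6
step 1: apply R1 at {0↦3, 1↦4, 2↦6}  → |V|=5 |E|=5  E = 0-q->4 1-q->0 2-p->0 4-q->0 4-q->4
step 2: apply R1 at {0↦5, 1↦0, 2↦4}  → |V|=3 |E|=2  E = 1-q->0 2-p->0
final graph: no rule applies after step 2
NF nodes: {0:A, 1:D, 2:A}

Answer: 3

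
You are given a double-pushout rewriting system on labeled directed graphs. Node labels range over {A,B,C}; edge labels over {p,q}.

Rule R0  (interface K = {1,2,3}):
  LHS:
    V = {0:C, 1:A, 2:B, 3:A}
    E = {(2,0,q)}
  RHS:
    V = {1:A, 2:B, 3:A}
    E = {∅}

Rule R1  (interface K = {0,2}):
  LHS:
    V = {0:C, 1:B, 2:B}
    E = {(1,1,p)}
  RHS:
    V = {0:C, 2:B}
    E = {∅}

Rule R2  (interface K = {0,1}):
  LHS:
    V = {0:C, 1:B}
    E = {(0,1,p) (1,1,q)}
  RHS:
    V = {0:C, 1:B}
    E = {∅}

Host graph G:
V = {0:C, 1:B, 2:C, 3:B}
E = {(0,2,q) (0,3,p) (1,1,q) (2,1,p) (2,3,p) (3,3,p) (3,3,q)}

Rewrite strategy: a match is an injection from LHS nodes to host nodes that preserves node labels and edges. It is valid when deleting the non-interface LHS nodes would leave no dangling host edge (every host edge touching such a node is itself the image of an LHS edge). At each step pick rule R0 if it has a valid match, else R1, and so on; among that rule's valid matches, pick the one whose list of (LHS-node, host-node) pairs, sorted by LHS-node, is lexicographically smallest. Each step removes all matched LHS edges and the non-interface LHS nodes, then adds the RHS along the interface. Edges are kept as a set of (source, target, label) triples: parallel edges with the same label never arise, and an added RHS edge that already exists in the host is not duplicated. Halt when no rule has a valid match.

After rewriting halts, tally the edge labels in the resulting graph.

initial: |V|=4 |E|=7  E = 0-q->2 0-p->3 1-q->1 2-p->1 2-p->3 3-p->3 3-q->3
step 1: apply R2 at {0↦0, 1↦3}  → |V|=4 |E|=5  E = 0-q->2 1-q->1 2-p->1 2-p->3 3-p->3
step 2: apply R2 at {0↦2, 1↦1}  → |V|=4 |E|=3  E = 0-q->2 2-p->3 3-p->3
halt: no rule applies after step 2
NF edges: [(0, 2, 'q'), (2, 3, 'p'), (3, 3, 'p')]

Answer: p:2 q:1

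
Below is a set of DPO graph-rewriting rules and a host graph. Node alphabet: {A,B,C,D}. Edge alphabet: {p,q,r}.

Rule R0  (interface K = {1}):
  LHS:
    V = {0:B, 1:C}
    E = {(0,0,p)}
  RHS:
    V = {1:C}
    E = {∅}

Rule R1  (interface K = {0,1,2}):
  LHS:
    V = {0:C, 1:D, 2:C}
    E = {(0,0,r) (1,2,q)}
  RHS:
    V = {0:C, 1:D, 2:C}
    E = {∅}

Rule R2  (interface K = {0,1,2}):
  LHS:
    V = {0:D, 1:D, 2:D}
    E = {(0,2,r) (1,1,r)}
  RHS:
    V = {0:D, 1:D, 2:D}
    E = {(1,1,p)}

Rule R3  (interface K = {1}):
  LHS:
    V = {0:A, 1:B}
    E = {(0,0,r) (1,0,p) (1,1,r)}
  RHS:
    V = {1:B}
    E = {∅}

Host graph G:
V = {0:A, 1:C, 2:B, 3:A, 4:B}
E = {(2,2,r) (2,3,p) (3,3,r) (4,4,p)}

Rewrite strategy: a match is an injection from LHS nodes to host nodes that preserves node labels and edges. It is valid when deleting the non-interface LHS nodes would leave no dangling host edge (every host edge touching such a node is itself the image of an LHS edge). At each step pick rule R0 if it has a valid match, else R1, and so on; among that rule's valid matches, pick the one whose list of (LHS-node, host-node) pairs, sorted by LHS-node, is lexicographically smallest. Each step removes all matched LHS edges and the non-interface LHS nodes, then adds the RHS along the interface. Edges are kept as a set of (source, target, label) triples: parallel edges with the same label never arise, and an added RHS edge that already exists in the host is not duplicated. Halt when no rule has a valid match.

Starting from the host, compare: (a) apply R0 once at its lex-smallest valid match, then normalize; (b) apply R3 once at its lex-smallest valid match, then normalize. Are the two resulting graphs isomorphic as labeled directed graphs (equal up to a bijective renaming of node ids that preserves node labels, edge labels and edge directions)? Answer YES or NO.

Answer: YES

Rewrite trace:
branch R0-first: apply at {0↦4, 1↦1} → |E|=3, then 1 more step(s) → NF |V|=3 |E|=0 V={0:A, 1:C, 2:B} E=∅
branch R3-first: apply at {0↦3, 1↦2} → |E|=1, then 1 more step(s) → NF |V|=3 |E|=0 V={0:A, 1:C, 2:B} E=∅
graphs isomorphic (equal up to label-preserving node renaming)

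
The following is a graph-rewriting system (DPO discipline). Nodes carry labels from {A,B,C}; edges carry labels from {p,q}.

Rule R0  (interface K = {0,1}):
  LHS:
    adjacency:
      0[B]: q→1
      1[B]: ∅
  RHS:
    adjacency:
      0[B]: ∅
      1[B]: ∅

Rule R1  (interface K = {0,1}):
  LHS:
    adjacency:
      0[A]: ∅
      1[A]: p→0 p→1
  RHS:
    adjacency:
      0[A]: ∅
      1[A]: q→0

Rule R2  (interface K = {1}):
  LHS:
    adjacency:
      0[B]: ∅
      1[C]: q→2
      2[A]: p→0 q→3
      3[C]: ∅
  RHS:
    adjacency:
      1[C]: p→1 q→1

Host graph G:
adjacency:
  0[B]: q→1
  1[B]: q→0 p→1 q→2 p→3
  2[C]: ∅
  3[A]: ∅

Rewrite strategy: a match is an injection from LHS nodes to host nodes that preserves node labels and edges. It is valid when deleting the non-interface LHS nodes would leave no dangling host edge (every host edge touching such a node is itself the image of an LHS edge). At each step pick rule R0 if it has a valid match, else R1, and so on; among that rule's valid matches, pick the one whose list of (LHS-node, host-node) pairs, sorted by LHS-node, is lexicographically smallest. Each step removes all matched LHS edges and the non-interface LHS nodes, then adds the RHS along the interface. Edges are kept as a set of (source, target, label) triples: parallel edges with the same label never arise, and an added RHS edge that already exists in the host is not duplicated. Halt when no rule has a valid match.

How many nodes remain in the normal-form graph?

start.  V:4 E:5  edges: 0-q->1 1-q->0 1-p->1 1-q->2 1-p->3
1. fire R0 via {0↦0, 1↦1}  →  V:4 E:4  edges: 1-q->0 1-p->1 1-q->2 1-p->3
2. fire R0 via {0↦1, 1↦0}  →  V:4 E:3  edges: 1-p->1 1-q->2 1-p->3
final graph: no rule applies after step 2
NF nodes: {0:B, 1:B, 2:C, 3:A}

Answer: 4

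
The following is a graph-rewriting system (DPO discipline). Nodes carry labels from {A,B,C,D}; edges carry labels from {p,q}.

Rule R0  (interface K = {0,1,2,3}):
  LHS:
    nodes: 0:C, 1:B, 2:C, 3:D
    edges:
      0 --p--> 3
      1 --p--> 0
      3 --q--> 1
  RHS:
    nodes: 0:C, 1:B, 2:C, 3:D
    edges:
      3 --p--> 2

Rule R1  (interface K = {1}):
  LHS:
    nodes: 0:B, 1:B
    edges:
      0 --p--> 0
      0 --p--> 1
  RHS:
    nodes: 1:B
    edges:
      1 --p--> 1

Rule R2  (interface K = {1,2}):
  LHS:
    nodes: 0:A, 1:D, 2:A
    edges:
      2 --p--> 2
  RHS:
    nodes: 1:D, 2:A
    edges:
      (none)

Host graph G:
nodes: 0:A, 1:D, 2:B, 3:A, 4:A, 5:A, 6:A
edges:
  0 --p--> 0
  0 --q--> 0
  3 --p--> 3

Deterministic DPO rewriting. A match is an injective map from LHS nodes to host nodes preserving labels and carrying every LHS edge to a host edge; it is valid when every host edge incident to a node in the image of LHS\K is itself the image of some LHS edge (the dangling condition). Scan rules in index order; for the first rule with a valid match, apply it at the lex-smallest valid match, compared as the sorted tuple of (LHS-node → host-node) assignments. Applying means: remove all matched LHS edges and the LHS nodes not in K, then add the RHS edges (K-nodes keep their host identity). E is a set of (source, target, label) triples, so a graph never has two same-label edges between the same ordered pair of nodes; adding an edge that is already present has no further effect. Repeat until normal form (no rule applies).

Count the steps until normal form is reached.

Answer: 2

Derivation:
start.  V:7 E:3  edges: 0-p->0 0-q->0 3-p->3
1. fire R2 via {0↦4, 1↦1, 2↦0}  →  V:6 E:2  edges: 0-q->0 3-p->3
2. fire R2 via {0↦5, 1↦1, 2↦3}  →  V:5 E:1  edges: 0-q->0
final graph: no rule applies after step 2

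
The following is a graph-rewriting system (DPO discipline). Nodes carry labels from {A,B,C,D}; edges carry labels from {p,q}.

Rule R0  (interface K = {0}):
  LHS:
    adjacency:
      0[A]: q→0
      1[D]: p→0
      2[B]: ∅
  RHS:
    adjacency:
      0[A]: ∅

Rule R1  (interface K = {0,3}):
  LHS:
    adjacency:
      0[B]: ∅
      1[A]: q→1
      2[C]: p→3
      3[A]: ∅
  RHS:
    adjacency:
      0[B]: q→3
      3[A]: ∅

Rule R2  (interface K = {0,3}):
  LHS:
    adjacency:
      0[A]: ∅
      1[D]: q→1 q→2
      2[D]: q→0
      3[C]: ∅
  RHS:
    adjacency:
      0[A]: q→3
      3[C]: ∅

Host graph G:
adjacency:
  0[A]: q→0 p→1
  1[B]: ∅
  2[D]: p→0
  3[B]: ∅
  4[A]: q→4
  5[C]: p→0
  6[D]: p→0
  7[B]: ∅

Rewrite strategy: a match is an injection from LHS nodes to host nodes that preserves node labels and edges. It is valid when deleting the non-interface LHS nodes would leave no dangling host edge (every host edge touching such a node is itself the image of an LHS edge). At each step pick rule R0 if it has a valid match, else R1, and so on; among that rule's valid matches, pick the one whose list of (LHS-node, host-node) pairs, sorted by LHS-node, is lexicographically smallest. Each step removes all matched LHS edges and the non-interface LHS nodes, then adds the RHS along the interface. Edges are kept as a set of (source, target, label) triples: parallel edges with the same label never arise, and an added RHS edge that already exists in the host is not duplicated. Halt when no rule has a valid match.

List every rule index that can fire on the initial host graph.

R0: 4 valid matches — {0↦0, 1↦2, 2↦3}, {0↦0, 1↦2, 2↦7}, {0↦0, 1↦6, 2↦3} (+1 more)
R1: 3 valid matches — {0↦1, 1↦4, 2↦5, 3↦0}, {0↦3, 1↦4, 2↦5, 3↦0}, {0↦7, 1↦4, 2↦5, 3↦0}
R2: no valid match — LHS pattern not found

Answer: [R0,R1]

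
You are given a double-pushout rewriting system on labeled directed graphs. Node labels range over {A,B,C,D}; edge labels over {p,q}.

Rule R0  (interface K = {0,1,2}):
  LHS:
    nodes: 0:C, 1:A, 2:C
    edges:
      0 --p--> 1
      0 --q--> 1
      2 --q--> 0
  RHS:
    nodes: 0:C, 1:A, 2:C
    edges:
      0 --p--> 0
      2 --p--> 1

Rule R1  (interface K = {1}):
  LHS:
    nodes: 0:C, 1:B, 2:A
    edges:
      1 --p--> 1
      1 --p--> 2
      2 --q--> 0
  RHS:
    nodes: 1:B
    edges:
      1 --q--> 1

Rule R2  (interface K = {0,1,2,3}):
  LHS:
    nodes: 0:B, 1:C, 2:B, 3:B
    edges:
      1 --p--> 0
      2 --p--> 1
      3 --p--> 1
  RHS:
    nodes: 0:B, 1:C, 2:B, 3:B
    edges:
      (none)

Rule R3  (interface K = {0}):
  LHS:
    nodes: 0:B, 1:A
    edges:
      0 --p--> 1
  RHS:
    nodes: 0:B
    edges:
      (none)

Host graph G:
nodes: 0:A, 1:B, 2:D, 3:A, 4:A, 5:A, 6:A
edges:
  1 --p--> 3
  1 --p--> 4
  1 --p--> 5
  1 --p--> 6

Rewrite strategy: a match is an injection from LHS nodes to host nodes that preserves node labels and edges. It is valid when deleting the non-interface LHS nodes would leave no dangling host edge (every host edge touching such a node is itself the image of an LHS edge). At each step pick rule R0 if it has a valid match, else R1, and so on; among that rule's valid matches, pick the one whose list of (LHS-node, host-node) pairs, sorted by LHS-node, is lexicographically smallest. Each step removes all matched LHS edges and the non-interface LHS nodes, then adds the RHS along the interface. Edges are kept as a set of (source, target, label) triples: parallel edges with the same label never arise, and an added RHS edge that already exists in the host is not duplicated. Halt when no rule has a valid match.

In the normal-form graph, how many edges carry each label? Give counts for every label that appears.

Answer: (no edges)

Steps:
start.  V:7 E:4  edges: 1-p->3 1-p->4 1-p->5 1-p->6
1. fire R3 via {0↦1, 1↦3}  →  V:6 E:3  edges: 1-p->4 1-p->5 1-p->6
2. fire R3 via {0↦1, 1↦4}  →  V:5 E:2  edges: 1-p->5 1-p->6
3. fire R3 via {0↦1, 1↦5}  →  V:4 E:1  edges: 1-p->6
4. fire R3 via {0↦1, 1↦6}  →  V:3 E:0  edges: ∅
halt: no rule applies after step 4
NF edges: []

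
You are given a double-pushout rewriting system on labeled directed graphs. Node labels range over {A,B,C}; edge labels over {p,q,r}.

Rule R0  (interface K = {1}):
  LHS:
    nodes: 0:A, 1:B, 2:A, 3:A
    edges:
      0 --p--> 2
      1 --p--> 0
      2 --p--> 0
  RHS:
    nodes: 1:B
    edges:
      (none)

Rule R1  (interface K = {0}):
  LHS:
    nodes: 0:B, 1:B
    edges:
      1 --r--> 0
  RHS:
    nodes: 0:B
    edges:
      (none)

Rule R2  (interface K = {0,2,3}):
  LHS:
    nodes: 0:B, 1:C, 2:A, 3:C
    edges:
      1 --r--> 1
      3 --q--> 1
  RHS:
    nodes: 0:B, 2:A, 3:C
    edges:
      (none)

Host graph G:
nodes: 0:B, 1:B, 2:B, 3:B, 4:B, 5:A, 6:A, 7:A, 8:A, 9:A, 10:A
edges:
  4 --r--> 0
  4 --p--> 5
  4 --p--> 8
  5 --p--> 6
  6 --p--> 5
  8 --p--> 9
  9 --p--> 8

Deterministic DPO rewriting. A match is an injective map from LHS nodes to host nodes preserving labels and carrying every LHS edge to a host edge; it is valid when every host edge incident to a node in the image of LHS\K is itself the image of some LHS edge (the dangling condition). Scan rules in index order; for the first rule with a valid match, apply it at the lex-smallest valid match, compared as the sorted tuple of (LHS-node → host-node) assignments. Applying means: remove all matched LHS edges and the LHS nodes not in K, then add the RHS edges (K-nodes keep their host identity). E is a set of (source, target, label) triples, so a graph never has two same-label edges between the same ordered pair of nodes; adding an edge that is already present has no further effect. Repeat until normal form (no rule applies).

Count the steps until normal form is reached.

Answer: 3

Rewrite trace:
initial: |V|=11 |E|=7  E = 4-r->0 4-p->5 4-p->8 5-p->6 6-p->5 8-p->9 9-p->8
step 1: apply R0 at {0↦5, 1↦4, 2↦6, 3↦7}  → |V|=8 |E|=4  E = 4-r->0 4-p->8 8-p->9 9-p->8
step 2: apply R0 at {0↦8, 1↦4, 2↦9, 3↦10}  → |V|=5 |E|=1  E = 4-r->0
step 3: apply R1 at {0↦0, 1↦4}  → |V|=4 |E|=0  E = ∅
halt: no rule applies after step 3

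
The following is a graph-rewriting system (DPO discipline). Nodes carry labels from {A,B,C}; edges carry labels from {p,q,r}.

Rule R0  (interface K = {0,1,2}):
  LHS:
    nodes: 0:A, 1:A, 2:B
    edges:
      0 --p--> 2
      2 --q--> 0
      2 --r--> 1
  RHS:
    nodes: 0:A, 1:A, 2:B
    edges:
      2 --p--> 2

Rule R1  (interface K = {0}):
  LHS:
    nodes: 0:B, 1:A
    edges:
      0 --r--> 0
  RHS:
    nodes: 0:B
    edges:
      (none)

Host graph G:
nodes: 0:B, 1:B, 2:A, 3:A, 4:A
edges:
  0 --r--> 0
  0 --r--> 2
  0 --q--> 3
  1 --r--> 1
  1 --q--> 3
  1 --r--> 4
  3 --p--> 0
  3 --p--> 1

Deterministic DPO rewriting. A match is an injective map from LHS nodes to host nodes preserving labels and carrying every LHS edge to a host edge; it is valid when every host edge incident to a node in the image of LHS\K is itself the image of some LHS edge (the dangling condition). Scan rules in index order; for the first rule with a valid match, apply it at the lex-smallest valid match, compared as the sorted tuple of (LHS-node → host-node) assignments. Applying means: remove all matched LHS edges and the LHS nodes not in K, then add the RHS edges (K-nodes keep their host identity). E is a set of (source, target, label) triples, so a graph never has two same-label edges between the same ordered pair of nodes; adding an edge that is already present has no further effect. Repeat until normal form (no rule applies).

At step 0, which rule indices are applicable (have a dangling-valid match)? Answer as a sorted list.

Answer: [R0]

Steps:
R0: 2 valid matches — {0↦3, 1↦2, 2↦0}, {0↦3, 1↦4, 2↦1}
R1: no valid match — 6 raw matches, all fail dangling condition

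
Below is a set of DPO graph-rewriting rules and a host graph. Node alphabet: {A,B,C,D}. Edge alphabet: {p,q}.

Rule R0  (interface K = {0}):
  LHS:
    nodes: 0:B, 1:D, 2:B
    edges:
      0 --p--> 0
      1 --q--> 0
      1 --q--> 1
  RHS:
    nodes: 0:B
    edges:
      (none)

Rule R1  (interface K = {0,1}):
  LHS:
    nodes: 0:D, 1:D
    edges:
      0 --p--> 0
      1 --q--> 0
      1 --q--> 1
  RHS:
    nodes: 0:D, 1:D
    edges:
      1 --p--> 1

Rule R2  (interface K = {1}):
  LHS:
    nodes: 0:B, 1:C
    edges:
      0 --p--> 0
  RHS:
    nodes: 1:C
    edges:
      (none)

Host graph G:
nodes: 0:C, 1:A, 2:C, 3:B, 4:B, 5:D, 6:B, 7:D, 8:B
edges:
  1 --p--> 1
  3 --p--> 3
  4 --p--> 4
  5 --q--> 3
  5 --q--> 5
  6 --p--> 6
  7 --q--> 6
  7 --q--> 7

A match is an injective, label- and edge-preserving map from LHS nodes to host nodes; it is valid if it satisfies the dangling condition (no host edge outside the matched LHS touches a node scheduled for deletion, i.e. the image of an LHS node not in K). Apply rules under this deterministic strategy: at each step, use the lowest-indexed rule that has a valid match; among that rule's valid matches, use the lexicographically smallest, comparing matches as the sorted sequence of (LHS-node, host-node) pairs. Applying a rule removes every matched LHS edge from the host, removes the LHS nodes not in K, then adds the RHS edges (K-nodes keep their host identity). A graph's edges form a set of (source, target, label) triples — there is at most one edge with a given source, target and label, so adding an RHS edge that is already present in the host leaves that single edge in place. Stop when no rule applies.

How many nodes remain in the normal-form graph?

Answer: 4

Derivation:
start.  V:9 E:8  edges: 1-p->1 3-p->3 4-p->4 5-q->3 5-q->5 6-p->6 7-q->6 7-q->7
1. fire R0 via {0↦3, 1↦5, 2↦8}  →  V:7 E:5  edges: 1-p->1 4-p->4 6-p->6 7-q->6 7-q->7
2. fire R0 via {0↦6, 1↦7, 2↦3}  →  V:5 E:2  edges: 1-p->1 4-p->4
3. fire R2 via {0↦4, 1↦0}  →  V:4 E:1  edges: 1-p->1
final graph: no rule applies after step 3
NF nodes: {0:C, 1:A, 2:C, 6:B}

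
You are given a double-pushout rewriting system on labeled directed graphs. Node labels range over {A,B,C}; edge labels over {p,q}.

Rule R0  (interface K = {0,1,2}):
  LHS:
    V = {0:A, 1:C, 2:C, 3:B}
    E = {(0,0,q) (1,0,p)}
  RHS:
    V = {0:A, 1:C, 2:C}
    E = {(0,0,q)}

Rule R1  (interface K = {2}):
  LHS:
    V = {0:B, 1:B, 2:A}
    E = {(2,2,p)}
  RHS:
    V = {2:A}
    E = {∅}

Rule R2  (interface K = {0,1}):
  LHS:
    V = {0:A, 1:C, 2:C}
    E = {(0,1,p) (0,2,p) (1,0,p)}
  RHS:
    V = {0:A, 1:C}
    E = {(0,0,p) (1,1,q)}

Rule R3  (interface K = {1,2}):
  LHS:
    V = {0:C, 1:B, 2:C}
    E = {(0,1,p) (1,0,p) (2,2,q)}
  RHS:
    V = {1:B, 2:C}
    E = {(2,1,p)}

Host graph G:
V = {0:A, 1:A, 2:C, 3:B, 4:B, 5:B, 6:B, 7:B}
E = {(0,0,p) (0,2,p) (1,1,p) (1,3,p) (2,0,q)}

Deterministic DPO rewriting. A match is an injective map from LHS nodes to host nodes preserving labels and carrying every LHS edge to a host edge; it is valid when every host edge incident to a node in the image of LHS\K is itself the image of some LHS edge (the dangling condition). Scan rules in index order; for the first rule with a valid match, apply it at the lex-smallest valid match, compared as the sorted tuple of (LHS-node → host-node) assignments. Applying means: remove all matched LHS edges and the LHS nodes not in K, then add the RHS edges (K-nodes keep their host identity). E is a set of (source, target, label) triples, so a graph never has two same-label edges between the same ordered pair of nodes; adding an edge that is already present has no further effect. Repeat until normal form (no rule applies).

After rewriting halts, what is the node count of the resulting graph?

Answer: 4

Steps:
[0] host  ⇒  8 nodes, 5 edges  {0-p->0 0-p->2 1-p->1 1-p->3 2-q->0}
[1] R1 @ {0↦4, 1↦5, 2↦0}  ⇒  6 nodes, 4 edges  {0-p->2 1-p->1 1-p->3 2-q->0}
[2] R1 @ {0↦6, 1↦7, 2↦1}  ⇒  4 nodes, 3 edges  {0-p->2 1-p->3 2-q->0}
normal form: no rule applies after step 2
NF nodes: {0:A, 1:A, 2:C, 3:B}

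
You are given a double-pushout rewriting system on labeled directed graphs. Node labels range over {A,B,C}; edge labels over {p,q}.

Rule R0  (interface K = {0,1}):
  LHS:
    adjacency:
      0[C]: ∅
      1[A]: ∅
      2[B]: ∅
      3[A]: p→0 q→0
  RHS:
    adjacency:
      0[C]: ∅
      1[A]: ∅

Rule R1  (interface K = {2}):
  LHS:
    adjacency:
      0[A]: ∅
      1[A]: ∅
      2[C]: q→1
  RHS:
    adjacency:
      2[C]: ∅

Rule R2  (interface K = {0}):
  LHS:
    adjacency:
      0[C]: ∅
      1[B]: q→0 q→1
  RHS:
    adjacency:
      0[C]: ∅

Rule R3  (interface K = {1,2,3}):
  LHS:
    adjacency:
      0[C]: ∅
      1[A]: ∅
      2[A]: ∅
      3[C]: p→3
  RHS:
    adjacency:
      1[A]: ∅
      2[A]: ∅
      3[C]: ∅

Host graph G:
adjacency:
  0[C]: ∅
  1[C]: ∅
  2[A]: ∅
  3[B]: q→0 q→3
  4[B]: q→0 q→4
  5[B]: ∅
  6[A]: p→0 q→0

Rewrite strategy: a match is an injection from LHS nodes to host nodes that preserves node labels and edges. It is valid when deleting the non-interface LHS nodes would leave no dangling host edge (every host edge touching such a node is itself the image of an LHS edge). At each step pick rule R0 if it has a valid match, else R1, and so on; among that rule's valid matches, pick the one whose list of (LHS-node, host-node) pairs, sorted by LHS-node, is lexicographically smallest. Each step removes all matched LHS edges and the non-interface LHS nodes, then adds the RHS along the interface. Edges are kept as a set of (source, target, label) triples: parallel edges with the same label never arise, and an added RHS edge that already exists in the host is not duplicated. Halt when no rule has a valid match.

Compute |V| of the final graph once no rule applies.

start.  V:7 E:6  edges: 3-q->0 3-q->3 4-q->0 4-q->4 6-p->0 6-q->0
1. fire R0 via {0↦0, 1↦2, 2↦5, 3↦6}  →  V:5 E:4  edges: 3-q->0 3-q->3 4-q->0 4-q->4
2. fire R2 via {0↦0, 1↦3}  →  V:4 E:2  edges: 4-q->0 4-q->4
3. fire R2 via {0↦0, 1↦4}  →  V:3 E:0  edges: ∅
halt: no rule applies after step 3
NF nodes: {0:C, 1:C, 2:A}

Answer: 3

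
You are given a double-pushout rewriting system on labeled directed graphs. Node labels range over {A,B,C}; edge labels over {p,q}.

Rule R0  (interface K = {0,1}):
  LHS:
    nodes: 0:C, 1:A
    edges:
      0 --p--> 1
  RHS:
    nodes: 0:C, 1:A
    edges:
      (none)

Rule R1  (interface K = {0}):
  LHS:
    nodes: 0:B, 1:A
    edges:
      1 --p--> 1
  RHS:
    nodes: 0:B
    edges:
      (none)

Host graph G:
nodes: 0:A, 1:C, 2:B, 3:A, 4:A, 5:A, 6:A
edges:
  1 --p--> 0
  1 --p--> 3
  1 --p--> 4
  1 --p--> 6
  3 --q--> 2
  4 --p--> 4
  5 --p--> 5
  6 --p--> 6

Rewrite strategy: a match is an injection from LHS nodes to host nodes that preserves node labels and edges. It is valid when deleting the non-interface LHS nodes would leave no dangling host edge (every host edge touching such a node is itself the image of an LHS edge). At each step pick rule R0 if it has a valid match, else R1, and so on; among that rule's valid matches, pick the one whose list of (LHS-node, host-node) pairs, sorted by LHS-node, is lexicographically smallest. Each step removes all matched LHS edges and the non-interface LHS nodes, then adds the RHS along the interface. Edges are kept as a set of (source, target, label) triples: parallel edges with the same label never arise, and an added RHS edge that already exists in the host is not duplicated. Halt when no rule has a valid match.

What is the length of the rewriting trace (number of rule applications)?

Answer: 7

Rewrite trace:
[0] host  ⇒  7 nodes, 8 edges  {1-p->0 1-p->3 1-p->4 1-p->6 3-q->2 4-p->4 5-p->5 6-p->6}
[1] R0 @ {0↦1, 1↦0}  ⇒  7 nodes, 7 edges  {1-p->3 1-p->4 1-p->6 3-q->2 4-p->4 5-p->5 6-p->6}
[2] R0 @ {0↦1, 1↦3}  ⇒  7 nodes, 6 edges  {1-p->4 1-p->6 3-q->2 4-p->4 5-p->5 6-p->6}
[3] R0 @ {0↦1, 1↦4}  ⇒  7 nodes, 5 edges  {1-p->6 3-q->2 4-p->4 5-p->5 6-p->6}
[4] R0 @ {0↦1, 1↦6}  ⇒  7 nodes, 4 edges  {3-q->2 4-p->4 5-p->5 6-p->6}
[5] R1 @ {0↦2, 1↦4}  ⇒  6 nodes, 3 edges  {3-q->2 5-p->5 6-p->6}
[6] R1 @ {0↦2, 1↦5}  ⇒  5 nodes, 2 edges  {3-q->2 6-p->6}
[7] R1 @ {0↦2, 1↦6}  ⇒  4 nodes, 1 edges  {3-q->2}
final graph: no rule applies after step 7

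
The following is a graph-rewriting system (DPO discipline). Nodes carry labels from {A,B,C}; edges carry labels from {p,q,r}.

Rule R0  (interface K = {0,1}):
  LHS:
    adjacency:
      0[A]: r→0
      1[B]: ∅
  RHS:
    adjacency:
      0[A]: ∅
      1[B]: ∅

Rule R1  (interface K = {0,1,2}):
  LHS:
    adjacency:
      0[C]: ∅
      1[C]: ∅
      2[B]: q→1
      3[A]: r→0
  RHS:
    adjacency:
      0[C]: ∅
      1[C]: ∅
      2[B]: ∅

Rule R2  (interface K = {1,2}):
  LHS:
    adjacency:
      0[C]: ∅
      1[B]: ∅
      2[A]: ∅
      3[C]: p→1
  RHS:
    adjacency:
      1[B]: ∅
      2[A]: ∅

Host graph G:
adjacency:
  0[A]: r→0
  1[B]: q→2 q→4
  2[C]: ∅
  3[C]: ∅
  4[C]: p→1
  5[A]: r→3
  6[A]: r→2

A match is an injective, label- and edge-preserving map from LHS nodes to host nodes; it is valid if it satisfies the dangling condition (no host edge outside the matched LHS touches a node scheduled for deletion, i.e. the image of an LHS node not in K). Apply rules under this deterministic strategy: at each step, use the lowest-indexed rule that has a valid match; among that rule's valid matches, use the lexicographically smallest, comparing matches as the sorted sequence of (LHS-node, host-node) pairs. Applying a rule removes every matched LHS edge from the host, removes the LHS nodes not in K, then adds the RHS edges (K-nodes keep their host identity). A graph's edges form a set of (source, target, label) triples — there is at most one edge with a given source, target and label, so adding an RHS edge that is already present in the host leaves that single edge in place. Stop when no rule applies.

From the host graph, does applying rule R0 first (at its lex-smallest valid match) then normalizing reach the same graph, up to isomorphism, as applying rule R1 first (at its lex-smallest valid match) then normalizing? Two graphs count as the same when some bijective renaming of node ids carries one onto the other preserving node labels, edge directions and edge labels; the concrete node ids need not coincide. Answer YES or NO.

branch R0-first: apply at {0↦0, 1↦1} → |E|=5, then 3 more step(s) → NF |V|=3 |E|=0 V={0:A, 1:B, 3:C} E=∅
branch R1-first: apply at {0↦2, 1↦4, 2↦1, 3↦6} → |E|=4, then 3 more step(s) → NF |V|=3 |E|=0 V={0:A, 1:B, 3:C} E=∅
graphs isomorphic (equal up to label-preserving node renaming)

Answer: YES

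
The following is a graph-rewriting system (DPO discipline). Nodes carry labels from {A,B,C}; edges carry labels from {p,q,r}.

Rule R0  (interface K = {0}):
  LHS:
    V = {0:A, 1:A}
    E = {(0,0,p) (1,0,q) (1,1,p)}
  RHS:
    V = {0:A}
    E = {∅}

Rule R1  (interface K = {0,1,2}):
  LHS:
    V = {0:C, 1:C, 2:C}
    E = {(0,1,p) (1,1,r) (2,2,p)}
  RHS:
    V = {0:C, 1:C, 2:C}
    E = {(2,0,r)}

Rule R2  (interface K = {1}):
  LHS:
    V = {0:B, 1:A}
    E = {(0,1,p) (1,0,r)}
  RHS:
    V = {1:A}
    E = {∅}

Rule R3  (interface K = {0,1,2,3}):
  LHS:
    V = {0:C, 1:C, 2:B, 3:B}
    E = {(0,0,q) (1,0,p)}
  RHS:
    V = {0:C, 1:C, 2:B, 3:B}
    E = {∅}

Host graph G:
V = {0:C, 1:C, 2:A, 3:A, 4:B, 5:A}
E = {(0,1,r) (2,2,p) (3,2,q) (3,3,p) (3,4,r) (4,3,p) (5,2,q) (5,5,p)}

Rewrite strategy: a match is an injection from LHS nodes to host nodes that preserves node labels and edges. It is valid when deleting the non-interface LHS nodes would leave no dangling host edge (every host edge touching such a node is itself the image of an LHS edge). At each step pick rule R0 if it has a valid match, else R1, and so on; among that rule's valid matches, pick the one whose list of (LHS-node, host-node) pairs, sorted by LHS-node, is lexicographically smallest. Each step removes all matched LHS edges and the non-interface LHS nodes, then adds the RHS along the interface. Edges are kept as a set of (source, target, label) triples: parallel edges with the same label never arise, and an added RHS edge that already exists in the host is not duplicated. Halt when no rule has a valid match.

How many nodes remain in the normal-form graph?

[0] host  ⇒  6 nodes, 8 edges  {0-r->1 2-p->2 3-q->2 3-p->3 3-r->4 4-p->3 5-q->2 5-p->5}
[1] R0 @ {0↦2, 1↦5}  ⇒  5 nodes, 5 edges  {0-r->1 3-q->2 3-p->3 3-r->4 4-p->3}
[2] R2 @ {0↦4, 1↦3}  ⇒  4 nodes, 3 edges  {0-r->1 3-q->2 3-p->3}
normal form: no rule applies after step 2
NF nodes: {0:C, 1:C, 2:A, 3:A}

Answer: 4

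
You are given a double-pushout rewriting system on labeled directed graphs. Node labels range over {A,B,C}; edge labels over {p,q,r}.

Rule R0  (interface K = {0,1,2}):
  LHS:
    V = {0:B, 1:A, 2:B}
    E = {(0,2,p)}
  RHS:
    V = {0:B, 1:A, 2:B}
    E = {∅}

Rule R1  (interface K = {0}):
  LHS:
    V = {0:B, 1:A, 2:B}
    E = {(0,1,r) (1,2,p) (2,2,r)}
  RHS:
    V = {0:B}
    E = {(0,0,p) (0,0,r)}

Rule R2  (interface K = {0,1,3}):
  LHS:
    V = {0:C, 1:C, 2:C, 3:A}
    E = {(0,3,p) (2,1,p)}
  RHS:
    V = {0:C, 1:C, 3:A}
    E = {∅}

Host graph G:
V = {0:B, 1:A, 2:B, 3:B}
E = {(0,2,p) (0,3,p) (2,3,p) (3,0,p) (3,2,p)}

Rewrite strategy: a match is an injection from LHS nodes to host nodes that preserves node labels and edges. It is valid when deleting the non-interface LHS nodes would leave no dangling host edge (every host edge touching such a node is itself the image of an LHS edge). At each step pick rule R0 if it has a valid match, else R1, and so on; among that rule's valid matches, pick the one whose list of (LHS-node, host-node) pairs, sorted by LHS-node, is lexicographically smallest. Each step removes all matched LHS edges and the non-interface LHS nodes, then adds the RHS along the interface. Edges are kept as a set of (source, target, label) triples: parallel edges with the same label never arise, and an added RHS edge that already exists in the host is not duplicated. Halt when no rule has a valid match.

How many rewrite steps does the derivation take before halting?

initial: |V|=4 |E|=5  E = 0-p->2 0-p->3 2-p->3 3-p->0 3-p->2
step 1: apply R0 at {0↦0, 1↦1, 2↦2}  → |V|=4 |E|=4  E = 0-p->3 2-p->3 3-p->0 3-p->2
step 2: apply R0 at {0↦0, 1↦1, 2↦3}  → |V|=4 |E|=3  E = 2-p->3 3-p->0 3-p->2
step 3: apply R0 at {0↦2, 1↦1, 2↦3}  → |V|=4 |E|=2  E = 3-p->0 3-p->2
step 4: apply R0 at {0↦3, 1↦1, 2↦0}  → |V|=4 |E|=1  E = 3-p->2
step 5: apply R0 at {0↦3, 1↦1, 2↦2}  → |V|=4 |E|=0  E = ∅
normal form: no rule applies after step 5

Answer: 5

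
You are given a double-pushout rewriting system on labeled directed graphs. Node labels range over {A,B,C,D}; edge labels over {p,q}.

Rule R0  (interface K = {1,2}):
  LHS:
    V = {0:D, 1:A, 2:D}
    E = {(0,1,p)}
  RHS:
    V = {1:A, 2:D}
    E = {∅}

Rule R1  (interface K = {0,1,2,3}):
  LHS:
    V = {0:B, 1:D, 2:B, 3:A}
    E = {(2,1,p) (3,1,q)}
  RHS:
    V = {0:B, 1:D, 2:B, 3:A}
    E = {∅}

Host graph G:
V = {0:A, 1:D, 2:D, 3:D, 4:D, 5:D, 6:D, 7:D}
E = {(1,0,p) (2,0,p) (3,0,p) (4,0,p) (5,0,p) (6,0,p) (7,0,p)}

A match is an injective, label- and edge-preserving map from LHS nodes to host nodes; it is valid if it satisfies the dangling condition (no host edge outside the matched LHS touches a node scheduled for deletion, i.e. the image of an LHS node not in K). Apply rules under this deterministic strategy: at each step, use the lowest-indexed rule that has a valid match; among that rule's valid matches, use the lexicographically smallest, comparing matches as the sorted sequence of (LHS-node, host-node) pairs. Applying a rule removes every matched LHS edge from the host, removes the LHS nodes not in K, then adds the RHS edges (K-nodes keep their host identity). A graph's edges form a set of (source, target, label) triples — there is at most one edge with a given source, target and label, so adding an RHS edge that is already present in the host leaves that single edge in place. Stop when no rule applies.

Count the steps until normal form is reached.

Answer: 6

Derivation:
start.  V:8 E:7  edges: 1-p->0 2-p->0 3-p->0 4-p->0 5-p->0 6-p->0 7-p->0
1. fire R0 via {0↦1, 1↦0, 2↦2}  →  V:7 E:6  edges: 2-p->0 3-p->0 4-p->0 5-p->0 6-p->0 7-p->0
2. fire R0 via {0↦2, 1↦0, 2↦3}  →  V:6 E:5  edges: 3-p->0 4-p->0 5-p->0 6-p->0 7-p->0
3. fire R0 via {0↦3, 1↦0, 2↦4}  →  V:5 E:4  edges: 4-p->0 5-p->0 6-p->0 7-p->0
4. fire R0 via {0↦4, 1↦0, 2↦5}  →  V:4 E:3  edges: 5-p->0 6-p->0 7-p->0
5. fire R0 via {0↦5, 1↦0, 2↦6}  →  V:3 E:2  edges: 6-p->0 7-p->0
6. fire R0 via {0↦6, 1↦0, 2↦7}  →  V:2 E:1  edges: 7-p->0
halt: no rule applies after step 6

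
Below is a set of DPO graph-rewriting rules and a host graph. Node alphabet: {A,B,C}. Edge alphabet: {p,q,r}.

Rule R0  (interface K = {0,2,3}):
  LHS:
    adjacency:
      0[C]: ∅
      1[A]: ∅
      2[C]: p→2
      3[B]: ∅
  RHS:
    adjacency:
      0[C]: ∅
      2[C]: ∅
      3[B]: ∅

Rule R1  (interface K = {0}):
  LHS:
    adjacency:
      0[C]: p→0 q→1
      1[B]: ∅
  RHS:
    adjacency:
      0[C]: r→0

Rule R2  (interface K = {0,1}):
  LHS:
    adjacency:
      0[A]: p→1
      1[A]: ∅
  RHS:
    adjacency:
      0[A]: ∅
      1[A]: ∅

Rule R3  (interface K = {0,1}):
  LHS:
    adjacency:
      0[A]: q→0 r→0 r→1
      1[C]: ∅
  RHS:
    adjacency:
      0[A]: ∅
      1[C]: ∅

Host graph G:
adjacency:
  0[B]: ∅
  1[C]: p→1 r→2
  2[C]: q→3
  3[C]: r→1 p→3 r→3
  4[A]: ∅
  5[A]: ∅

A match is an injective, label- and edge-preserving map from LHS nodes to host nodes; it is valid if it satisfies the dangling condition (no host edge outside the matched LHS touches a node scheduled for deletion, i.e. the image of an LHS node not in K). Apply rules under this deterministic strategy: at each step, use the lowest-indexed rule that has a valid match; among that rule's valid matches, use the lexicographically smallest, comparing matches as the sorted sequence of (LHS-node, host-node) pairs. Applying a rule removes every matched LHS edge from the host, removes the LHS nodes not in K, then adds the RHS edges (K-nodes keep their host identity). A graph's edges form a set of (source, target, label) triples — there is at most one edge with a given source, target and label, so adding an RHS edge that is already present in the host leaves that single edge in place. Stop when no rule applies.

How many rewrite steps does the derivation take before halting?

Answer: 2

Derivation:
[0] host  ⇒  6 nodes, 6 edges  {1-p->1 1-r->2 2-q->3 3-r->1 3-p->3 3-r->3}
[1] R0 @ {0↦1, 1↦4, 2↦3, 3↦0}  ⇒  5 nodes, 5 edges  {1-p->1 1-r->2 2-q->3 3-r->1 3-r->3}
[2] R0 @ {0↦2, 1↦5, 2↦1, 3↦0}  ⇒  4 nodes, 4 edges  {1-r->2 2-q->3 3-r->1 3-r->3}
halt: no rule applies after step 2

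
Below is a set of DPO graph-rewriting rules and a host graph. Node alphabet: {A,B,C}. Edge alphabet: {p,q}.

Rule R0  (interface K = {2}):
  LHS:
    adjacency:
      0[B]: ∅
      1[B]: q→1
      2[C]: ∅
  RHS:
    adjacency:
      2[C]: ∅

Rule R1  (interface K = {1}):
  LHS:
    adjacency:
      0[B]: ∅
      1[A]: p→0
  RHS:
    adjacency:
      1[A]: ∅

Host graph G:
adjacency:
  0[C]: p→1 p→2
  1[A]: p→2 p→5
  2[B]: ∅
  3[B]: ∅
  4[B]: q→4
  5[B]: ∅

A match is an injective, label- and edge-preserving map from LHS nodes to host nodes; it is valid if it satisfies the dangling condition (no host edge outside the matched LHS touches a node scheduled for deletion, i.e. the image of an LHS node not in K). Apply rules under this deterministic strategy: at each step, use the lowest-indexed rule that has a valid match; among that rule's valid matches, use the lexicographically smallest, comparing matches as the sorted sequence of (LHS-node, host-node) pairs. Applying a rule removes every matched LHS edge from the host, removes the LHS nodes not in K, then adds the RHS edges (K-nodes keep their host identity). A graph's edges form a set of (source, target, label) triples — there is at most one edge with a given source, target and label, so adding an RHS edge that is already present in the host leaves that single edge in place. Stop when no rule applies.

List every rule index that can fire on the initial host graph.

R0: 1 valid match — {0↦3, 1↦4, 2↦0}
R1: 1 valid match — {0↦5, 1↦1}

Answer: [R0,R1]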